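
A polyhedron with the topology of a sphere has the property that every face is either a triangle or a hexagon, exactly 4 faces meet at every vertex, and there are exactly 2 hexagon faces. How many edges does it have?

24

Let x be the number of triangles; then F = 2 + x.
Edge–face incidences: 2E = 6·2 + 3·x = 12 + 3x.
Every vertex has degree 4, so 4V = 2E.
Euler: V − E + F = 2 ⇒ (2E)/4 − E + (2 + x) = 2.
Multiply by 8: 2·(2E) − 4·(2E) + 8·(2 + x) = 16, i.e. 16 + 8x − 2·(12 + 3x) = 16.
Collecting terms: 2x − 8 = 16, so 2x = 24, so x = 12.
Then 2E = 12 + 3·12 = 48, so E = 24, V = 2E/4 = 12, F = 2 + 12 = 14.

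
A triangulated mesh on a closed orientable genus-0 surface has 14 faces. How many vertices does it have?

χ = 2 − 2·0 = 2, and every face is a triangle so 3F = 2E.
E = 3·14/2 = 21. Then V = 2 + E − F = 2 + 21 − 14 = 9.

9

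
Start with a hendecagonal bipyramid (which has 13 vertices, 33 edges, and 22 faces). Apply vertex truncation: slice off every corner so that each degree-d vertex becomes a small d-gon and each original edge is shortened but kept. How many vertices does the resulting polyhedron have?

Truncation replaces each original edge-end by a new vertex, so V′ = 2E = 66.
Each original edge survives, and each old vertex of degree d contributes d new edges; summing degrees gives Σd = 2E, so E′ = E + 2E = 3E = 99.
Each original face survives and each original vertex becomes one new face: F′ = F + V = 35.

66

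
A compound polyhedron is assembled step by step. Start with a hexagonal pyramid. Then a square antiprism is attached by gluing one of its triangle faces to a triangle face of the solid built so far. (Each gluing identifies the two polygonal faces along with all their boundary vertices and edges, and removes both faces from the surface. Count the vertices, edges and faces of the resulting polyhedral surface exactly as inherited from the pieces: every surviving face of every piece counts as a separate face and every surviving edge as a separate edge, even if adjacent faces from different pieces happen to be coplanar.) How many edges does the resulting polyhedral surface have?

25

A hexagonal pyramid: V=7, E=12, F=7.
Attach a square antiprism (V=8, E=16, F=10) along a 3-gon: merge 3 vertices and 3 edges, delete both glued faces → V=12, E=25, F=15.
Check: V − E + F = 12 − 25 + 15 = 2.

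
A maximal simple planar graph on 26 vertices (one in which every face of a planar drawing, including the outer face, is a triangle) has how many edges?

72

In a plane triangulation 3F = 2E and V − E + F = 2, so E = 3V − 6 = 3·26 − 6 = 72.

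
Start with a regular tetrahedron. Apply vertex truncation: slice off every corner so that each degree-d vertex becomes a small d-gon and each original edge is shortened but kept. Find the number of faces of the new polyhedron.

The base solid has V = 4, E = 6, F = 4.
Truncation replaces each original edge-end by a new vertex, so V′ = 2E = 12.
Each original edge survives, and each old vertex of degree d contributes d new edges; summing degrees gives Σd = 2E, so E′ = E + 2E = 3E = 18.
Each original face survives and each original vertex becomes one new face: F′ = F + V = 8.

8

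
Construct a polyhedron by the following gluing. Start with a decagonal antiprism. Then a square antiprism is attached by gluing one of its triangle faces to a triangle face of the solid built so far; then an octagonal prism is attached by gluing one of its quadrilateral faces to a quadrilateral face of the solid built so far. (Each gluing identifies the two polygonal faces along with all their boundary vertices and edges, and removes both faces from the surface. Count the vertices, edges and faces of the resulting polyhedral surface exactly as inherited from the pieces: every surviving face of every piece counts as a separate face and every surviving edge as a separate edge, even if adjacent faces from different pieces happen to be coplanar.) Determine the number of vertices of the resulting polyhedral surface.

37

A decagonal antiprism: V=20, E=40, F=22.
Attach a square antiprism (V=8, E=16, F=10) along a 3-gon: merge 3 vertices and 3 edges, delete both glued faces → V=25, E=53, F=30.
Attach an octagonal prism (V=16, E=24, F=10) along a 4-gon: merge 4 vertices and 4 edges, delete both glued faces → V=37, E=73, F=38.
Check: V − E + F = 37 − 73 + 38 = 2.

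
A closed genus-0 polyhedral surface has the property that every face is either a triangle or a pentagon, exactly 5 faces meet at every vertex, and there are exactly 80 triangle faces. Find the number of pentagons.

12

Let x be the number of pentagons; then F = 80 + x.
Edge–face incidences: 2E = 3·80 + 5·x = 240 + 5x.
Every vertex has degree 5, so 5V = 2E.
Euler: V − E + F = 2 ⇒ (2E)/5 − E + (80 + x) = 2.
Multiply by 10: 2·(2E) − 5·(2E) + 10·(80 + x) = 20, i.e. 800 + 10x − 3·(240 + 5x) = 20.
Collecting terms: −5x + 80 = 20, so −5x = −60, so x = 12.
Then 2E = 240 + 5·12 = 300, so E = 150, V = 2E/5 = 60, F = 80 + 12 = 92.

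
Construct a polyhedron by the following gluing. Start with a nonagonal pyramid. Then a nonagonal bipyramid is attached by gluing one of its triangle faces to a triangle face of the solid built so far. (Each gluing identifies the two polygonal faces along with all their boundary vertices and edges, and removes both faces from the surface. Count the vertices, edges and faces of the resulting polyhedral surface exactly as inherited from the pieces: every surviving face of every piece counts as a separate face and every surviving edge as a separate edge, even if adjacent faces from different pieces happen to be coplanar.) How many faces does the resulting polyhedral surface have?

26

A nonagonal pyramid: V=10, E=18, F=10.
Attach a nonagonal bipyramid (V=11, E=27, F=18) along a 3-gon: merge 3 vertices and 3 edges, delete both glued faces → V=18, E=42, F=26.
Check: V − E + F = 18 − 42 + 26 = 2.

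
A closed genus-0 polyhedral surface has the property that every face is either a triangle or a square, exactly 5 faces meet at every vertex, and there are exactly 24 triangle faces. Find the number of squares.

2

Let x be the number of squares; then F = 24 + x.
Edge–face incidences: 2E = 3·24 + 4·x = 72 + 4x.
Every vertex has degree 5, so 5V = 2E.
Euler: V − E + F = 2 ⇒ (2E)/5 − E + (24 + x) = 2.
Multiply by 10: 2·(2E) − 5·(2E) + 10·(24 + x) = 20, i.e. 240 + 10x − 3·(72 + 4x) = 20.
Collecting terms: −2x + 24 = 20, so −2x = −4, so x = 2.
Then 2E = 72 + 4·2 = 80, so E = 40, V = 2E/5 = 16, F = 24 + 2 = 26.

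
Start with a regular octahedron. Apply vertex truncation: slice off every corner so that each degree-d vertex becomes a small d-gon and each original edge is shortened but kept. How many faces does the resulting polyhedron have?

The base solid has V = 6, E = 12, F = 8.
Truncation replaces each original edge-end by a new vertex, so V′ = 2E = 24.
Each original edge survives, and each old vertex of degree d contributes d new edges; summing degrees gives Σd = 2E, so E′ = E + 2E = 3E = 36.
Each original face survives and each original vertex becomes one new face: F′ = F + V = 14.

14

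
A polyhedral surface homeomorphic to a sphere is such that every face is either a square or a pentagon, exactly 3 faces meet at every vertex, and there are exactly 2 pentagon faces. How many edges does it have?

15

Let x be the number of squares; then F = 2 + x.
Edge–face incidences: 2E = 5·2 + 4·x = 10 + 4x.
Every vertex has degree 3, so 3V = 2E.
Euler: V − E + F = 2 ⇒ (2E)/3 − E + (2 + x) = 2.
Multiply by 6: 2·(2E) − 3·(2E) + 6·(2 + x) = 12, i.e. 12 + 6x − (10 + 4x) = 12.
Collecting terms: 2x + 2 = 12, so 2x = 10, so x = 5.
Then 2E = 10 + 4·5 = 30, so E = 15, V = 2E/3 = 10, F = 2 + 5 = 7.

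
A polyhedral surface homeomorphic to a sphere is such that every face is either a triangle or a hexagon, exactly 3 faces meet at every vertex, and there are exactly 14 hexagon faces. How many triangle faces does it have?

4

Let x be the number of triangles; then F = 14 + x.
Edge–face incidences: 2E = 6·14 + 3·x = 84 + 3x.
Every vertex has degree 3, so 3V = 2E.
Euler: V − E + F = 2 ⇒ (2E)/3 − E + (14 + x) = 2.
Multiply by 6: 2·(2E) − 3·(2E) + 6·(14 + x) = 12, i.e. 84 + 6x − (84 + 3x) = 12.
Collecting terms: 3x = 12, so x = 4.
Then 2E = 84 + 3·4 = 96, so E = 48, V = 2E/3 = 32, F = 14 + 4 = 18.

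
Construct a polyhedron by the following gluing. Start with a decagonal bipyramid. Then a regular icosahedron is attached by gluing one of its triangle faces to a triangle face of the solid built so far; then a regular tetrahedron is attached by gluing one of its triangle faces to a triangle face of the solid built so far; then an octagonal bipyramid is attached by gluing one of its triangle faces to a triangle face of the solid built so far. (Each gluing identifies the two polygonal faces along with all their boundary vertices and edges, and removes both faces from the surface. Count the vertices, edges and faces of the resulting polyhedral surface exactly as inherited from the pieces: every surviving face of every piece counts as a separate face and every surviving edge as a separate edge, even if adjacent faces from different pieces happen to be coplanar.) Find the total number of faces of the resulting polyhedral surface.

A decagonal bipyramid: V=12, E=30, F=20.
Attach a regular icosahedron (V=12, E=30, F=20) along a 3-gon: merge 3 vertices and 3 edges, delete both glued faces → V=21, E=57, F=38.
Attach a regular tetrahedron (V=4, E=6, F=4) along a 3-gon: merge 3 vertices and 3 edges, delete both glued faces → V=22, E=60, F=40.
Attach an octagonal bipyramid (V=10, E=24, F=16) along a 3-gon: merge 3 vertices and 3 edges, delete both glued faces → V=29, E=81, F=54.
Check: V − E + F = 29 − 81 + 54 = 2.

54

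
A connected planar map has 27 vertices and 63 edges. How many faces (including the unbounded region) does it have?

Euler's formula for a connected plane graph: V − E + F = 2, so F = 2 − 27 + 63 = 38.

38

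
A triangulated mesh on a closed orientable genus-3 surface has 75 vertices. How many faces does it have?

158

χ = 2 − 2·3 = -4, and every face is a triangle so 3F = 2E.
V − E + F = -4 with E = 3F/2 gives 75 − (3/2 − 1)·F = -4, so F = 158 and E = 237.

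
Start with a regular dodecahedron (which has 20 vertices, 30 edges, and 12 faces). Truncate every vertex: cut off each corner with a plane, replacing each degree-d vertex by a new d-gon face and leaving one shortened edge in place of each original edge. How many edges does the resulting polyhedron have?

90

Truncation replaces each original edge-end by a new vertex, so V′ = 2E = 60.
Each original edge survives, and each old vertex of degree d contributes d new edges; summing degrees gives Σd = 2E, so E′ = E + 2E = 3E = 90.
Each original face survives and each original vertex becomes one new face: F′ = F + V = 32.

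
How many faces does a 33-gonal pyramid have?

A pyramid on an n-gon base has one n-gon and n triangles: V = 33 + 1 = 34, E = 2·33 = 66, F = 33 + 1 = 34.

34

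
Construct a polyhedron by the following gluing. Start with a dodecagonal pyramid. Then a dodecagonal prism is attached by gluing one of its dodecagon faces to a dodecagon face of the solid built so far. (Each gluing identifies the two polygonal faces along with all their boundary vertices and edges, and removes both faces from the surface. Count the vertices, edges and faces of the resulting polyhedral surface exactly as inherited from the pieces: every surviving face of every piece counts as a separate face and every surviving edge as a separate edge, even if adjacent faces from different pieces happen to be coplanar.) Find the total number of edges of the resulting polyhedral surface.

48

A dodecagonal pyramid: V=13, E=24, F=13.
Attach a dodecagonal prism (V=24, E=36, F=14) along a 12-gon: merge 12 vertices and 12 edges, delete both glued faces → V=25, E=48, F=25.
Check: V − E + F = 25 − 48 + 25 = 2.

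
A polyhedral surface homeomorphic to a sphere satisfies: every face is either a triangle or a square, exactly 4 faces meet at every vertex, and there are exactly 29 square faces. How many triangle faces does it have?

Let x be the number of triangles; then F = 29 + x.
Edge–face incidences: 2E = 4·29 + 3·x = 116 + 3x.
Every vertex has degree 4, so 4V = 2E.
Euler: V − E + F = 2 ⇒ (2E)/4 − E + (29 + x) = 2.
Multiply by 8: 2·(2E) − 4·(2E) + 8·(29 + x) = 16, i.e. 232 + 8x − 2·(116 + 3x) = 16.
Collecting terms: 2x = 16, so x = 8.
Then 2E = 116 + 3·8 = 140, so E = 70, V = 2E/4 = 35, F = 29 + 8 = 37.

8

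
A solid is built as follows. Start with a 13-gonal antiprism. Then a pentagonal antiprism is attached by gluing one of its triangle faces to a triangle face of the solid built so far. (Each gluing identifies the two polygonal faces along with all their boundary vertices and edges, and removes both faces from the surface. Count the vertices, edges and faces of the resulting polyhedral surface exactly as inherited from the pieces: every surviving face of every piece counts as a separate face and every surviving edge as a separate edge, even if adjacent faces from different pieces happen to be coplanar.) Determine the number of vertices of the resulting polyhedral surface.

33

A 13-gonal antiprism: V=26, E=52, F=28.
Attach a pentagonal antiprism (V=10, E=20, F=12) along a 3-gon: merge 3 vertices and 3 edges, delete both glued faces → V=33, E=69, F=38.
Check: V − E + F = 33 − 69 + 38 = 2.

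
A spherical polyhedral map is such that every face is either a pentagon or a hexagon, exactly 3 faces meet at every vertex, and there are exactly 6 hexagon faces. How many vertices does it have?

32

Let x be the number of pentagons; then F = 6 + x.
Edge–face incidences: 2E = 6·6 + 5·x = 36 + 5x.
Every vertex has degree 3, so 3V = 2E.
Euler: V − E + F = 2 ⇒ (2E)/3 − E + (6 + x) = 2.
Multiply by 6: 2·(2E) − 3·(2E) + 6·(6 + x) = 12, i.e. 36 + 6x − (36 + 5x) = 12.
Collecting terms: x = 12.
Then 2E = 36 + 5·12 = 96, so E = 48, V = 2E/3 = 32, F = 6 + 12 = 18.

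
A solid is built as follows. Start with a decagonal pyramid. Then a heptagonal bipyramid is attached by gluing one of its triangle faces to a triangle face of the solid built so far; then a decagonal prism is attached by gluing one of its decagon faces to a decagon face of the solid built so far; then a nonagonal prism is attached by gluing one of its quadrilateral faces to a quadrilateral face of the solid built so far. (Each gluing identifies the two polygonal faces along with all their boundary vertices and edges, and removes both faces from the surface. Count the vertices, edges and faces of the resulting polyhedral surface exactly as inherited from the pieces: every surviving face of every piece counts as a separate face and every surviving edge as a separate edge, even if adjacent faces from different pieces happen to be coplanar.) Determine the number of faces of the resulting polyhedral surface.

A decagonal pyramid: V=11, E=20, F=11.
Attach a heptagonal bipyramid (V=9, E=21, F=14) along a 3-gon: merge 3 vertices and 3 edges, delete both glued faces → V=17, E=38, F=23.
Attach a decagonal prism (V=20, E=30, F=12) along a 10-gon: merge 10 vertices and 10 edges, delete both glued faces → V=27, E=58, F=33.
Attach a nonagonal prism (V=18, E=27, F=11) along a 4-gon: merge 4 vertices and 4 edges, delete both glued faces → V=41, E=81, F=42.
Check: V − E + F = 41 − 81 + 42 = 2.

42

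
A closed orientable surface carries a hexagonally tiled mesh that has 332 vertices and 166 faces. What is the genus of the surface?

Every face is a hexagon, so 2E = 6·166 = 996, giving E = 498.
χ = V − E + F = 332 − 498 + 166 = 0.
For a closed orientable surface χ = 2 − 2g, so g = (2 − (0))/2 = 1.

1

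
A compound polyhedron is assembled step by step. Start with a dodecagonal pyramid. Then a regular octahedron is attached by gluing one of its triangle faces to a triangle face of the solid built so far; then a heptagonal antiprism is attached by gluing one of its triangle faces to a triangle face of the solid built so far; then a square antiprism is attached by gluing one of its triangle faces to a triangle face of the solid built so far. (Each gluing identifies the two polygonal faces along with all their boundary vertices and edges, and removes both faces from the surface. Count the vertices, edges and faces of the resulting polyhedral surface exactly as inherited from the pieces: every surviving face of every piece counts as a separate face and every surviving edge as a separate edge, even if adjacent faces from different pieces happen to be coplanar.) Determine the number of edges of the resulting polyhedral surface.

A dodecagonal pyramid: V=13, E=24, F=13.
Attach a regular octahedron (V=6, E=12, F=8) along a 3-gon: merge 3 vertices and 3 edges, delete both glued faces → V=16, E=33, F=19.
Attach a heptagonal antiprism (V=14, E=28, F=16) along a 3-gon: merge 3 vertices and 3 edges, delete both glued faces → V=27, E=58, F=33.
Attach a square antiprism (V=8, E=16, F=10) along a 3-gon: merge 3 vertices and 3 edges, delete both glued faces → V=32, E=71, F=41.
Check: V − E + F = 32 − 71 + 41 = 2.

71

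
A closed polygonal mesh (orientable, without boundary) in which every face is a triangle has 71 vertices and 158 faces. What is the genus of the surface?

5

Every face is a triangle, so 2E = 3·158 = 474, giving E = 237.
χ = V − E + F = 71 − 237 + 158 = -8.
For a closed orientable surface χ = 2 − 2g, so g = (2 − (-8))/2 = 5.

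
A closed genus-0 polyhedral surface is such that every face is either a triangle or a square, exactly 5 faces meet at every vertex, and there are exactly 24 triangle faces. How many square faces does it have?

Let x be the number of squares; then F = 24 + x.
Edge–face incidences: 2E = 3·24 + 4·x = 72 + 4x.
Every vertex has degree 5, so 5V = 2E.
Euler: V − E + F = 2 ⇒ (2E)/5 − E + (24 + x) = 2.
Multiply by 10: 2·(2E) − 5·(2E) + 10·(24 + x) = 20, i.e. 240 + 10x − 3·(72 + 4x) = 20.
Collecting terms: −2x + 24 = 20, so −2x = −4, so x = 2.
Then 2E = 72 + 4·2 = 80, so E = 40, V = 2E/5 = 16, F = 24 + 2 = 26.

2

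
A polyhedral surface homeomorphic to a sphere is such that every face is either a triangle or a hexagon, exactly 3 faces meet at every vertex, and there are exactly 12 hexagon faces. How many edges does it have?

42

Let x be the number of triangles; then F = 12 + x.
Edge–face incidences: 2E = 6·12 + 3·x = 72 + 3x.
Every vertex has degree 3, so 3V = 2E.
Euler: V − E + F = 2 ⇒ (2E)/3 − E + (12 + x) = 2.
Multiply by 6: 2·(2E) − 3·(2E) + 6·(12 + x) = 12, i.e. 72 + 6x − (72 + 3x) = 12.
Collecting terms: 3x = 12, so x = 4.
Then 2E = 72 + 3·4 = 84, so E = 42, V = 2E/3 = 28, F = 12 + 4 = 16.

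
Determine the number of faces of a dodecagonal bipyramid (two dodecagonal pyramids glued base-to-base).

A bipyramid over an n-gon has 2n triangular faces and n + 2 vertices: V = 12 + 2 = 14, E = 3·12 = 36, F = 2·12 = 24.

24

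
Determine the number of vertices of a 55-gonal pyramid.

56

A pyramid on an n-gon base has one n-gon and n triangles: V = 55 + 1 = 56, E = 2·55 = 110, F = 55 + 1 = 56.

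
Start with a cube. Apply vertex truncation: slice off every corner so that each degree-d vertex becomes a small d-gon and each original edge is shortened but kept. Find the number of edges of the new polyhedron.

36

The base solid has V = 8, E = 12, F = 6.
Truncation replaces each original edge-end by a new vertex, so V′ = 2E = 24.
Each original edge survives, and each old vertex of degree d contributes d new edges; summing degrees gives Σd = 2E, so E′ = E + 2E = 3E = 36.
Each original face survives and each original vertex becomes one new face: F′ = F + V = 14.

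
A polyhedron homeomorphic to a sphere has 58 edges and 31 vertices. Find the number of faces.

29

Here V − E + F = 2.
F = 2 − V + E = 2 − 31 + 58 = 29.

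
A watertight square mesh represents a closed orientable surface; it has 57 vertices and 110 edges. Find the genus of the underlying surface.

0

Every face is a square and each edge borders two faces, so 4F = 2·110, giving F = 55.
χ = V − E + F = 57 − 110 + 55 = 2.
For a closed orientable surface χ = 2 − 2g, so g = (2 − (2))/2 = 0.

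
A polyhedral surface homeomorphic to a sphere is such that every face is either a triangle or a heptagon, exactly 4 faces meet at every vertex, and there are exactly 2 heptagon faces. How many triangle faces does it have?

14

Let x be the number of triangles; then F = 2 + x.
Edge–face incidences: 2E = 7·2 + 3·x = 14 + 3x.
Every vertex has degree 4, so 4V = 2E.
Euler: V − E + F = 2 ⇒ (2E)/4 − E + (2 + x) = 2.
Multiply by 8: 2·(2E) − 4·(2E) + 8·(2 + x) = 16, i.e. 16 + 8x − 2·(14 + 3x) = 16.
Collecting terms: 2x − 12 = 16, so 2x = 28, so x = 14.
Then 2E = 14 + 3·14 = 56, so E = 28, V = 2E/4 = 14, F = 2 + 14 = 16.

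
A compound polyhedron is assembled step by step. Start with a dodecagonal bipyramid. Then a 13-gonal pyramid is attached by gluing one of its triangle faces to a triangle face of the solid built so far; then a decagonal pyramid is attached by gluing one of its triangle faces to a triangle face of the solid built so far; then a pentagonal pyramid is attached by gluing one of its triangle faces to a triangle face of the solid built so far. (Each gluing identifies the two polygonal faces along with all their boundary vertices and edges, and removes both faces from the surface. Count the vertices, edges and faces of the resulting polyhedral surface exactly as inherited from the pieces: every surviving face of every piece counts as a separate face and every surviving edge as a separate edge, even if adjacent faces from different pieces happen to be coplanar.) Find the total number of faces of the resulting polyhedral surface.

A dodecagonal bipyramid: V=14, E=36, F=24.
Attach a 13-gonal pyramid (V=14, E=26, F=14) along a 3-gon: merge 3 vertices and 3 edges, delete both glued faces → V=25, E=59, F=36.
Attach a decagonal pyramid (V=11, E=20, F=11) along a 3-gon: merge 3 vertices and 3 edges, delete both glued faces → V=33, E=76, F=45.
Attach a pentagonal pyramid (V=6, E=10, F=6) along a 3-gon: merge 3 vertices and 3 edges, delete both glued faces → V=36, E=83, F=49.
Check: V − E + F = 36 − 83 + 49 = 2.

49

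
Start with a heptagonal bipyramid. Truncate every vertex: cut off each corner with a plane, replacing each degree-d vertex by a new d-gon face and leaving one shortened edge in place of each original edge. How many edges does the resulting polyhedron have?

The base solid has V = 9, E = 21, F = 14.
Truncation replaces each original edge-end by a new vertex, so V′ = 2E = 42.
Each original edge survives, and each old vertex of degree d contributes d new edges; summing degrees gives Σd = 2E, so E′ = E + 2E = 3E = 63.
Each original face survives and each original vertex becomes one new face: F′ = F + V = 23.

63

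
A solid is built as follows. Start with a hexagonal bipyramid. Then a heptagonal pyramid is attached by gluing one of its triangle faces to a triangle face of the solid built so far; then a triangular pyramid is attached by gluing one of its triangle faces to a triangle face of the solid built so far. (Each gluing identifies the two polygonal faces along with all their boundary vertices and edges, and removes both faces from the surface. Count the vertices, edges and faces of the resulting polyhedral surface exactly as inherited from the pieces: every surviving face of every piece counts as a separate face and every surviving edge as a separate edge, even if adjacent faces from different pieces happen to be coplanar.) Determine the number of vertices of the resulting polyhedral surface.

A hexagonal bipyramid: V=8, E=18, F=12.
Attach a heptagonal pyramid (V=8, E=14, F=8) along a 3-gon: merge 3 vertices and 3 edges, delete both glued faces → V=13, E=29, F=18.
Attach a triangular pyramid (V=4, E=6, F=4) along a 3-gon: merge 3 vertices and 3 edges, delete both glued faces → V=14, E=32, F=20.
Check: V − E + F = 14 − 32 + 20 = 2.

14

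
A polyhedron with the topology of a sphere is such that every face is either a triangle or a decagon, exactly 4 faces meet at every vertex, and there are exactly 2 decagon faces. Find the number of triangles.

20

Let x be the number of triangles; then F = 2 + x.
Edge–face incidences: 2E = 10·2 + 3·x = 20 + 3x.
Every vertex has degree 4, so 4V = 2E.
Euler: V − E + F = 2 ⇒ (2E)/4 − E + (2 + x) = 2.
Multiply by 8: 2·(2E) − 4·(2E) + 8·(2 + x) = 16, i.e. 16 + 8x − 2·(20 + 3x) = 16.
Collecting terms: 2x − 24 = 16, so 2x = 40, so x = 20.
Then 2E = 20 + 3·20 = 80, so E = 40, V = 2E/4 = 20, F = 2 + 20 = 22.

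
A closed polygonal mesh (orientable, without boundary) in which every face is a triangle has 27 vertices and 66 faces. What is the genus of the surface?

Every face is a triangle, so 2E = 3·66 = 198, giving E = 99.
χ = V − E + F = 27 − 99 + 66 = -6.
For a closed orientable surface χ = 2 − 2g, so g = (2 − (-6))/2 = 4.

4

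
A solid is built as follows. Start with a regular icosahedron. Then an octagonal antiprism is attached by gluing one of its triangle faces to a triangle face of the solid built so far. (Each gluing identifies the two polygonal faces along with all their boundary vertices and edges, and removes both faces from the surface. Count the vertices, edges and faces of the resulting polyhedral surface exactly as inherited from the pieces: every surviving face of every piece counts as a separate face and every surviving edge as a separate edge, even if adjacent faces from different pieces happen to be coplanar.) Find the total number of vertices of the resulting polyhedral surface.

A regular icosahedron: V=12, E=30, F=20.
Attach an octagonal antiprism (V=16, E=32, F=18) along a 3-gon: merge 3 vertices and 3 edges, delete both glued faces → V=25, E=59, F=36.
Check: V − E + F = 25 − 59 + 36 = 2.

25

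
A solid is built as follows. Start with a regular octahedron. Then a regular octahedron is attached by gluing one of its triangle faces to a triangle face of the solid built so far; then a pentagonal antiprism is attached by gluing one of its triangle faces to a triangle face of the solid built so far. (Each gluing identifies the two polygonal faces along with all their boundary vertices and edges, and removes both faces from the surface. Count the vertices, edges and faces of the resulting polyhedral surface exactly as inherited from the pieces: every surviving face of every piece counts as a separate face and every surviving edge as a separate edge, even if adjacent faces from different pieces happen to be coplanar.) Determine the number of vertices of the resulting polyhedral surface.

A regular octahedron: V=6, E=12, F=8.
Attach a regular octahedron (V=6, E=12, F=8) along a 3-gon: merge 3 vertices and 3 edges, delete both glued faces → V=9, E=21, F=14.
Attach a pentagonal antiprism (V=10, E=20, F=12) along a 3-gon: merge 3 vertices and 3 edges, delete both glued faces → V=16, E=38, F=24.
Check: V − E + F = 16 − 38 + 24 = 2.

16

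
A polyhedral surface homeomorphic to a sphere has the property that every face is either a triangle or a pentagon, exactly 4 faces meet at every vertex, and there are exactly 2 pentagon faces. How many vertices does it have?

10

Let x be the number of triangles; then F = 2 + x.
Edge–face incidences: 2E = 5·2 + 3·x = 10 + 3x.
Every vertex has degree 4, so 4V = 2E.
Euler: V − E + F = 2 ⇒ (2E)/4 − E + (2 + x) = 2.
Multiply by 8: 2·(2E) − 4·(2E) + 8·(2 + x) = 16, i.e. 16 + 8x − 2·(10 + 3x) = 16.
Collecting terms: 2x − 4 = 16, so 2x = 20, so x = 10.
Then 2E = 10 + 3·10 = 40, so E = 20, V = 2E/4 = 10, F = 2 + 10 = 12.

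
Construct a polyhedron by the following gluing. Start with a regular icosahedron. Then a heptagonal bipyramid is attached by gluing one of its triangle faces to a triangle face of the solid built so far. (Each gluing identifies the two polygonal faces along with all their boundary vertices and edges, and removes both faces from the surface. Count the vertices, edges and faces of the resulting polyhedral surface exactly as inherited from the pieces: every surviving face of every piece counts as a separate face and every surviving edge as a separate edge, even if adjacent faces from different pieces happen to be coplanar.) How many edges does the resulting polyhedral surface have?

A regular icosahedron: V=12, E=30, F=20.
Attach a heptagonal bipyramid (V=9, E=21, F=14) along a 3-gon: merge 3 vertices and 3 edges, delete both glued faces → V=18, E=48, F=32.
Check: V − E + F = 18 − 48 + 32 = 2.

48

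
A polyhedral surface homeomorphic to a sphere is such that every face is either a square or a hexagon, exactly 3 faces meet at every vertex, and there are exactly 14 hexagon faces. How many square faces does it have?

6

Let x be the number of squares; then F = 14 + x.
Edge–face incidences: 2E = 6·14 + 4·x = 84 + 4x.
Every vertex has degree 3, so 3V = 2E.
Euler: V − E + F = 2 ⇒ (2E)/3 − E + (14 + x) = 2.
Multiply by 6: 2·(2E) − 3·(2E) + 6·(14 + x) = 12, i.e. 84 + 6x − (84 + 4x) = 12.
Collecting terms: 2x = 12, so x = 6.
Then 2E = 84 + 4·6 = 108, so E = 54, V = 2E/3 = 36, F = 14 + 6 = 20.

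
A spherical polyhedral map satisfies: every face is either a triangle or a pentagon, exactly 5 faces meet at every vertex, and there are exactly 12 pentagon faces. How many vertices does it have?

Let x be the number of triangles; then F = 12 + x.
Edge–face incidences: 2E = 5·12 + 3·x = 60 + 3x.
Every vertex has degree 5, so 5V = 2E.
Euler: V − E + F = 2 ⇒ (2E)/5 − E + (12 + x) = 2.
Multiply by 10: 2·(2E) − 5·(2E) + 10·(12 + x) = 20, i.e. 120 + 10x − 3·(60 + 3x) = 20.
Collecting terms: x − 60 = 20, so x = 80.
Then 2E = 60 + 3·80 = 300, so E = 150, V = 2E/5 = 60, F = 12 + 80 = 92.

60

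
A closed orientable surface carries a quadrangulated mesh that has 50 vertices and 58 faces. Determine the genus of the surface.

Every face is a square, so 2E = 4·58 = 232, giving E = 116.
χ = V − E + F = 50 − 116 + 58 = -8.
For a closed orientable surface χ = 2 − 2g, so g = (2 − (-8))/2 = 5.

5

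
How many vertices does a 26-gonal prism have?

A prism on an n-gon has two n-gon bases and n rectangular sides: V = 2·26 = 52, E = 3·26 = 78, F = 26 + 2 = 28.
Check: V − E + F = 52 − 78 + 28 = 2.

52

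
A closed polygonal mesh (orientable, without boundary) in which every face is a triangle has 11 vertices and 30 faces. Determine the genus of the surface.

Every face is a triangle, so 2E = 3·30 = 90, giving E = 45.
χ = V − E + F = 11 − 45 + 30 = -4.
For a closed orientable surface χ = 2 − 2g, so g = (2 − (-4))/2 = 3.

3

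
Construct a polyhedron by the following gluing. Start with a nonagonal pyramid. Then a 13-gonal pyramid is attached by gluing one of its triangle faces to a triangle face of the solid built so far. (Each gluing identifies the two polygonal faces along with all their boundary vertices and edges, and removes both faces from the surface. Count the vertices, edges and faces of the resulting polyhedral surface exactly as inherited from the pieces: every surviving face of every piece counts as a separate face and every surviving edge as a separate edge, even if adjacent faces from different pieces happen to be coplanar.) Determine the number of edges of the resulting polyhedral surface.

41

A nonagonal pyramid: V=10, E=18, F=10.
Attach a 13-gonal pyramid (V=14, E=26, F=14) along a 3-gon: merge 3 vertices and 3 edges, delete both glued faces → V=21, E=41, F=22.
Check: V − E + F = 21 − 41 + 22 = 2.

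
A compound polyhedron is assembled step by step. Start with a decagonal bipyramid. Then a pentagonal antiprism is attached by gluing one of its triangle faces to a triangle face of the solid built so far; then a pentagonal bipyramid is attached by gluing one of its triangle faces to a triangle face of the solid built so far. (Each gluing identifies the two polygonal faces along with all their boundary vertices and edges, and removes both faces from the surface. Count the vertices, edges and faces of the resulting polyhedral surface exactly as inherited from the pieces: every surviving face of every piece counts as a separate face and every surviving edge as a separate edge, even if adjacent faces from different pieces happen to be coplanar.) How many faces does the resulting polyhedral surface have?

A decagonal bipyramid: V=12, E=30, F=20.
Attach a pentagonal antiprism (V=10, E=20, F=12) along a 3-gon: merge 3 vertices and 3 edges, delete both glued faces → V=19, E=47, F=30.
Attach a pentagonal bipyramid (V=7, E=15, F=10) along a 3-gon: merge 3 vertices and 3 edges, delete both glued faces → V=23, E=59, F=38.
Check: V − E + F = 23 − 59 + 38 = 2.

38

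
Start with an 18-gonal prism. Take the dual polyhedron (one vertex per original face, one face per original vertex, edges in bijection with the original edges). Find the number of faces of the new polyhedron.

The base solid has V = 36, E = 54, F = 20.
The dual swaps V and F and preserves E: V′ = F = 20, E′ = E = 54, F′ = V = 36.

36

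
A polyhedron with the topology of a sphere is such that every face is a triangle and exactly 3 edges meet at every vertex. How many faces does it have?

Each face has 3 edges and each edge borders two faces, so 2E = 3F.
Each vertex has degree 3, so 3V = 2E and hence V = 3F/3.
Euler: V − E + F = 2 ⇒ (3F/3) − (3F/2) + F = 2.
Multiply by 6: (6 − 9 + 6)F = 12, i.e. 3F = 12.
So F = 4, E = 3·4/2 = 6, V = 3·4/3 = 4.

4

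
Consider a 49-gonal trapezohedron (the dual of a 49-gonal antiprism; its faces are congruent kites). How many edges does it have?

The n-trapezohedron (dual of the n-antiprism) has V = 2·49 + 2 = 100, E = 4·49 = 196, F = 2·49 = 98.

196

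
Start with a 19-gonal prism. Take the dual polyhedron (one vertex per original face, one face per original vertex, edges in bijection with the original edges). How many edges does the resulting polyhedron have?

The base solid has V = 38, E = 57, F = 21.
The dual swaps V and F and preserves E: V′ = F = 21, E′ = E = 57, F′ = V = 38.

57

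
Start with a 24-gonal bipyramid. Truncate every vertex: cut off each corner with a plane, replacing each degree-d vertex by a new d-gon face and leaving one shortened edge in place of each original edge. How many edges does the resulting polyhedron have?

The base solid has V = 26, E = 72, F = 48.
Truncation replaces each original edge-end by a new vertex, so V′ = 2E = 144.
Each original edge survives, and each old vertex of degree d contributes d new edges; summing degrees gives Σd = 2E, so E′ = E + 2E = 3E = 216.
Each original face survives and each original vertex becomes one new face: F′ = F + V = 74.

216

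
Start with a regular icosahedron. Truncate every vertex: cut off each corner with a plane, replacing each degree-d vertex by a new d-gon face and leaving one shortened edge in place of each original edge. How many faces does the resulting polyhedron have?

32

The base solid has V = 12, E = 30, F = 20.
Truncation replaces each original edge-end by a new vertex, so V′ = 2E = 60.
Each original edge survives, and each old vertex of degree d contributes d new edges; summing degrees gives Σd = 2E, so E′ = E + 2E = 3E = 90.
Each original face survives and each original vertex becomes one new face: F′ = F + V = 32.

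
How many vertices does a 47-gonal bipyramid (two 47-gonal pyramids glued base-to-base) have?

49

A bipyramid over an n-gon has 2n triangular faces and n + 2 vertices: V = 47 + 2 = 49, E = 3·47 = 141, F = 2·47 = 94.
Check: V − E + F = 49 − 141 + 94 = 2.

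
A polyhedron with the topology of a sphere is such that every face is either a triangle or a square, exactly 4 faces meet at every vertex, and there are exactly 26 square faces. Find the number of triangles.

Let x be the number of triangles; then F = 26 + x.
Edge–face incidences: 2E = 4·26 + 3·x = 104 + 3x.
Every vertex has degree 4, so 4V = 2E.
Euler: V − E + F = 2 ⇒ (2E)/4 − E + (26 + x) = 2.
Multiply by 8: 2·(2E) − 4·(2E) + 8·(26 + x) = 16, i.e. 208 + 8x − 2·(104 + 3x) = 16.
Collecting terms: 2x = 16, so x = 8.
Then 2E = 104 + 3·8 = 128, so E = 64, V = 2E/4 = 32, F = 26 + 8 = 34.

8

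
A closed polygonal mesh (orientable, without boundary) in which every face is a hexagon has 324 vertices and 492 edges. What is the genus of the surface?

3

Every face is a hexagon and each edge borders two faces, so 6F = 2·492, giving F = 164.
χ = V − E + F = 324 − 492 + 164 = -4.
For a closed orientable surface χ = 2 − 2g, so g = (2 − (-4))/2 = 3.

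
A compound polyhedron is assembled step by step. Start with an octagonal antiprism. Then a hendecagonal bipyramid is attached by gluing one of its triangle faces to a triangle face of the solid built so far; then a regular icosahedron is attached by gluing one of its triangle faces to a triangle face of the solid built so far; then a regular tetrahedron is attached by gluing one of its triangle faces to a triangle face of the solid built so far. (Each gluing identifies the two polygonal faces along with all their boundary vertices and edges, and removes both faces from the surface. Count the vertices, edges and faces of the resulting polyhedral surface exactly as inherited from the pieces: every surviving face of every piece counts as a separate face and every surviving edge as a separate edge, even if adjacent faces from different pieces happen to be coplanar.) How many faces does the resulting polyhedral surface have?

An octagonal antiprism: V=16, E=32, F=18.
Attach a hendecagonal bipyramid (V=13, E=33, F=22) along a 3-gon: merge 3 vertices and 3 edges, delete both glued faces → V=26, E=62, F=38.
Attach a regular icosahedron (V=12, E=30, F=20) along a 3-gon: merge 3 vertices and 3 edges, delete both glued faces → V=35, E=89, F=56.
Attach a regular tetrahedron (V=4, E=6, F=4) along a 3-gon: merge 3 vertices and 3 edges, delete both glued faces → V=36, E=92, F=58.
Check: V − E + F = 36 − 92 + 58 = 2.

58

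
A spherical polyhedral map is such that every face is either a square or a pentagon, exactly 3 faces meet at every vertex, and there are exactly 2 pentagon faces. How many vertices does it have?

10

Let x be the number of squares; then F = 2 + x.
Edge–face incidences: 2E = 5·2 + 4·x = 10 + 4x.
Every vertex has degree 3, so 3V = 2E.
Euler: V − E + F = 2 ⇒ (2E)/3 − E + (2 + x) = 2.
Multiply by 6: 2·(2E) − 3·(2E) + 6·(2 + x) = 12, i.e. 12 + 6x − (10 + 4x) = 12.
Collecting terms: 2x + 2 = 12, so 2x = 10, so x = 5.
Then 2E = 10 + 4·5 = 30, so E = 15, V = 2E/3 = 10, F = 2 + 5 = 7.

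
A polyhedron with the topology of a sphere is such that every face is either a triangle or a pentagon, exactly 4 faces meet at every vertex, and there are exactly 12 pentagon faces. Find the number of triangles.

Let x be the number of triangles; then F = 12 + x.
Edge–face incidences: 2E = 5·12 + 3·x = 60 + 3x.
Every vertex has degree 4, so 4V = 2E.
Euler: V − E + F = 2 ⇒ (2E)/4 − E + (12 + x) = 2.
Multiply by 8: 2·(2E) − 4·(2E) + 8·(12 + x) = 16, i.e. 96 + 8x − 2·(60 + 3x) = 16.
Collecting terms: 2x − 24 = 16, so 2x = 40, so x = 20.
Then 2E = 60 + 3·20 = 120, so E = 60, V = 2E/4 = 30, F = 12 + 20 = 32.

20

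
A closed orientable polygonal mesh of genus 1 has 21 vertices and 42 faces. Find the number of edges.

63

For a closed orientable surface of genus 1, χ = 2 − 2·1 = 0.
E = V + F − (0) = 21 + 42 − (0) = 63.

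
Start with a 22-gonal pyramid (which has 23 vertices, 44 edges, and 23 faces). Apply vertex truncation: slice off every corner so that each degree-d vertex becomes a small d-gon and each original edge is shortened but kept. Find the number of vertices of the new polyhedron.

Truncation replaces each original edge-end by a new vertex, so V′ = 2E = 88.
Each original edge survives, and each old vertex of degree d contributes d new edges; summing degrees gives Σd = 2E, so E′ = E + 2E = 3E = 132.
Each original face survives and each original vertex becomes one new face: F′ = F + V = 46.

88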